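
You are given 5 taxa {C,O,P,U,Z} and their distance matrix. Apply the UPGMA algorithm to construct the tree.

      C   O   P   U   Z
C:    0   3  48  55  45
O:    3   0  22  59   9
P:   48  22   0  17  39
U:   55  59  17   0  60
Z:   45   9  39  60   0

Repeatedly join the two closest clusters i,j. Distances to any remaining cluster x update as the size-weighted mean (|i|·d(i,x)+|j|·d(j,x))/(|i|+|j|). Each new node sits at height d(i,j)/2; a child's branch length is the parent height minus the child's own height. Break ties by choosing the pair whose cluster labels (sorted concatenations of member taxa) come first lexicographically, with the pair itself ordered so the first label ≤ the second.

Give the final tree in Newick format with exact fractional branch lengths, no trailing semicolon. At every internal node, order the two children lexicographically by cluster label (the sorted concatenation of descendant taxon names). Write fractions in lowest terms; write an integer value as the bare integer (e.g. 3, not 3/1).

(((C:3/2,O:3/2):12,Z:27/2):121/12,(P:17/2,U:17/2):181/12)

step 1: merge (C,O) at d=3; branch lengths C→3/2, O→3/2; new cluster CO
  updated: d(CO,P)=35, d(CO,U)=57, d(CO,Z)=27
step 2: merge (P,U) at d=17; branch lengths P→17/2, U→17/2; new cluster PU
  updated: d(CO,PU)=46, d(PU,Z)=99/2
step 3: merge (CO,Z) at d=27; branch lengths CO→12, Z→27/2; new cluster COZ
  updated: d(COZ,PU)=283/6
step 4: merge (COZ,PU) at d=283/6; branch lengths COZ→121/12, PU→181/12; new cluster COPUZ
final tree: (((C:3/2,O:3/2):12,Z:27/2):121/12,(P:17/2,U:17/2):181/12)
total length: 212/3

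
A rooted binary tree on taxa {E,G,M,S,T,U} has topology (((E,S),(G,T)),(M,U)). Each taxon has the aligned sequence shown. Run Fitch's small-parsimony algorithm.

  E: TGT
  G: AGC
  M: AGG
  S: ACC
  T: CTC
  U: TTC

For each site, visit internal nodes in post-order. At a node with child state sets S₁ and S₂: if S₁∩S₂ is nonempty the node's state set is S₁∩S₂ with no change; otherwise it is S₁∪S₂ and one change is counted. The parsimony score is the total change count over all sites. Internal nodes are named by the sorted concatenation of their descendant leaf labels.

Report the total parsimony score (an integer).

8

site 0, node ES: E={T} ∪ S={A} → {A,T} (+1)
site 0, node GT: G={A} ∪ T={C} → {A,C} (+1)
site 0, node EGST: ES={A,T} ∩ GT={A,C} → {A} (+0)
site 0, node MU: M={A} ∪ U={T} → {A,T} (+1)
site 0, node EGMSTU: EGST={A} ∩ MU={A,T} → {A} (+0)
site 1, node ES: E={G} ∪ S={C} → {C,G} (+1)
site 1, node GT: G={G} ∪ T={T} → {G,T} (+1)
site 1, node EGST: ES={C,G} ∩ GT={G,T} → {G} (+0)
site 1, node MU: M={G} ∪ U={T} → {G,T} (+1)
site 1, node EGMSTU: EGST={G} ∩ MU={G,T} → {G} (+0)
site 2, node ES: E={T} ∪ S={C} → {C,T} (+1)
site 2, node GT: G={C} ∩ T={C} → {C} (+0)
site 2, node EGST: ES={C,T} ∩ GT={C} → {C} (+0)
site 2, node MU: M={G} ∪ U={C} → {C,G} (+1)
site 2, node EGMSTU: EGST={C} ∩ MU={C,G} → {C} (+0)
per-site changes: [3, 3, 2]; total = 8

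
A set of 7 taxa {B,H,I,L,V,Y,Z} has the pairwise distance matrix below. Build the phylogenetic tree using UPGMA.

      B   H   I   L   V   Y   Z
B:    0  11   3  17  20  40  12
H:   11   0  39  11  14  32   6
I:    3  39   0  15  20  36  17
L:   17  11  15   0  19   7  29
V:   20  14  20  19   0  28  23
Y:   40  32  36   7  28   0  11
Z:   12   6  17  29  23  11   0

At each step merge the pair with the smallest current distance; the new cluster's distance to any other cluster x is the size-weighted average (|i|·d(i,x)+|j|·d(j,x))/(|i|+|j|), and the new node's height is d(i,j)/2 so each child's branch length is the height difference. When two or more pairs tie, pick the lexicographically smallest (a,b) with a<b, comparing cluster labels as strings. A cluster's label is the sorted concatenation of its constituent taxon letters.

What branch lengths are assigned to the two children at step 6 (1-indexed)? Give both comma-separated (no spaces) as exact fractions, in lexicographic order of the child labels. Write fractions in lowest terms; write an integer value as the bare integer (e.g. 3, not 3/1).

1. join B+I (d=3) ⇒ BI; edges |B|=3/2, |I|=3/2
  updated: d(BI,H)=25, d(BI,L)=16, d(BI,V)=20, d(BI,Y)=38, d(BI,Z)=29/2
2. join H+Z (d=6) ⇒ HZ; edges |H|=3, |Z|=3
  updated: d(BI,HZ)=79/4, d(HZ,L)=20, d(HZ,V)=37/2, d(HZ,Y)=43/2
3. join L+Y (d=7) ⇒ LY; edges |L|=7/2, |Y|=7/2
  updated: d(BI,LY)=27, d(HZ,LY)=83/4, d(LY,V)=47/2
4. join HZ+V (d=37/2) ⇒ HVZ; edges |HZ|=25/4, |V|=37/4
  updated: d(BI,HVZ)=119/6, d(HVZ,LY)=65/3
5. join BI+HVZ (d=119/6) ⇒ BHIVZ; edges |BI|=101/12, |HVZ|=2/3
  updated: d(BHIVZ,LY)=119/5
6. join BHIVZ+LY (d=119/5) ⇒ BHILVYZ; edges |BHIVZ|=119/60, |LY|=42/5
final tree: (((B:3/2,I:3/2):101/12,((H:3,Z:3):25/4,V:37/4):2/3):119/60,(L:7/2,Y:7/2):42/5)
total length: 1529/30

119/60,42/5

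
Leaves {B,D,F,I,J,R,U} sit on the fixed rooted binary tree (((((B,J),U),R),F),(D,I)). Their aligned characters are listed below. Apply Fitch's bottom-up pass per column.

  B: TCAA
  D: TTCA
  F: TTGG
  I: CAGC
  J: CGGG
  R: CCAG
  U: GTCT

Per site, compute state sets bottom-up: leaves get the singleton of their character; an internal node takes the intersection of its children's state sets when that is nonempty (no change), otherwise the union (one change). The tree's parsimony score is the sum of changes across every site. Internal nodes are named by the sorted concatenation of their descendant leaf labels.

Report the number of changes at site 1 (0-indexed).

BJ@0: {T} ∪ {C} = {C,T} (union, +1)
BJU@0: {C,T} ∪ {G} = {C,G,T} (union, +1)
BJRU@0: {C,G,T} ∩ {C} = {C} (intersection, +0)
BFJRU@0: {C} ∪ {T} = {C,T} (union, +1)
DI@0: {T} ∪ {C} = {C,T} (union, +1)
BDFIJRU@0: {C,T} ∩ {C,T} = {C,T} (intersection, +0)
BJ@1: {C} ∪ {G} = {C,G} (union, +1)
BJU@1: {C,G} ∪ {T} = {C,G,T} (union, +1)
BJRU@1: {C,G,T} ∩ {C} = {C} (intersection, +0)
BFJRU@1: {C} ∪ {T} = {C,T} (union, +1)
DI@1: {T} ∪ {A} = {A,T} (union, +1)
BDFIJRU@1: {C,T} ∩ {A,T} = {T} (intersection, +0)
BJ@2: {A} ∪ {G} = {A,G} (union, +1)
BJU@2: {A,G} ∪ {C} = {A,C,G} (union, +1)
BJRU@2: {A,C,G} ∩ {A} = {A} (intersection, +0)
BFJRU@2: {A} ∪ {G} = {A,G} (union, +1)
DI@2: {C} ∪ {G} = {C,G} (union, +1)
BDFIJRU@2: {A,G} ∩ {C,G} = {G} (intersection, +0)
BJ@3: {A} ∪ {G} = {A,G} (union, +1)
BJU@3: {A,G} ∪ {T} = {A,G,T} (union, +1)
BJRU@3: {A,G,T} ∩ {G} = {G} (intersection, +0)
BFJRU@3: {G} ∩ {G} = {G} (intersection, +0)
DI@3: {A} ∪ {C} = {A,C} (union, +1)
BDFIJRU@3: {G} ∪ {A,C} = {A,C,G} (union, +1)
per-site changes: [4, 4, 4, 4]; total = 16

4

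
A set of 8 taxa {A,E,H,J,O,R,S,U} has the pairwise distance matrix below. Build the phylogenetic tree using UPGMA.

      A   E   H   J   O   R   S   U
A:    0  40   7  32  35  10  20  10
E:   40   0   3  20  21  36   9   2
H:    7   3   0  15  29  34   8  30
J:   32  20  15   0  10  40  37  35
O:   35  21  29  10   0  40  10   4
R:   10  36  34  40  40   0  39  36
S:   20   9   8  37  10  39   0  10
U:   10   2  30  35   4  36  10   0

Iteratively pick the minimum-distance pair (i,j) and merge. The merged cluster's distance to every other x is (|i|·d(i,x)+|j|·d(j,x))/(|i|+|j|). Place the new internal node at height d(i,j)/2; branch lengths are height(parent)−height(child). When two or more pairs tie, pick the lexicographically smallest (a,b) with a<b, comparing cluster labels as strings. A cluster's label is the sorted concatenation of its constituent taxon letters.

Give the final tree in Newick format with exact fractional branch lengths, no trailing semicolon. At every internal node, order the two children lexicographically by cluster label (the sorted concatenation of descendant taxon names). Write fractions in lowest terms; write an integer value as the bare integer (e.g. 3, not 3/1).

((((A:7/2,H:7/2):23/4,((E:1,U:1):15/4,S:19/4):9/2):53/20,(J:5,O:5):69/10):171/35,R:235/14)

iteration 1: select E,U (d=2); attach at lengths (1, 1); label the merged cluster EU
  updated: d(A,EU)=25, d(EU,H)=33/2, d(EU,J)=55/2, d(EU,O)=25/2, d(EU,R)=36, d(EU,S)=19/2
iteration 2: select A,H (d=7); attach at lengths (7/2, 7/2); label the merged cluster AH
  updated: d(AH,EU)=83/4, d(AH,J)=47/2, d(AH,O)=32, d(AH,R)=22, d(AH,S)=14
iteration 3: select EU,S (d=19/2); attach at lengths (15/4, 19/4); label the merged cluster ESU
  updated: d(AH,ESU)=37/2, d(ESU,J)=92/3, d(ESU,O)=35/3, d(ESU,R)=37
iteration 4: select J,O (d=10); attach at lengths (5, 5); label the merged cluster JO
  updated: d(AH,JO)=111/4, d(ESU,JO)=127/6, d(JO,R)=40
iteration 5: select AH,ESU (d=37/2); attach at lengths (23/4, 9/2); label the merged cluster AEHSU
  updated: d(AEHSU,JO)=119/5, d(AEHSU,R)=31
iteration 6: select AEHSU,JO (d=119/5); attach at lengths (53/20, 69/10); label the merged cluster AEHJOSU
  updated: d(AEHJOSU,R)=235/7
iteration 7: select AEHJOSU,R (d=235/7); attach at lengths (171/35, 235/14); label the merged cluster AEHJORSU
final tree: ((((A:7/2,H:7/2):23/4,((E:1,U:1):15/4,S:19/4):9/2):53/20,(J:5,O:5):69/10):171/35,R:235/14)
total length: 2414/35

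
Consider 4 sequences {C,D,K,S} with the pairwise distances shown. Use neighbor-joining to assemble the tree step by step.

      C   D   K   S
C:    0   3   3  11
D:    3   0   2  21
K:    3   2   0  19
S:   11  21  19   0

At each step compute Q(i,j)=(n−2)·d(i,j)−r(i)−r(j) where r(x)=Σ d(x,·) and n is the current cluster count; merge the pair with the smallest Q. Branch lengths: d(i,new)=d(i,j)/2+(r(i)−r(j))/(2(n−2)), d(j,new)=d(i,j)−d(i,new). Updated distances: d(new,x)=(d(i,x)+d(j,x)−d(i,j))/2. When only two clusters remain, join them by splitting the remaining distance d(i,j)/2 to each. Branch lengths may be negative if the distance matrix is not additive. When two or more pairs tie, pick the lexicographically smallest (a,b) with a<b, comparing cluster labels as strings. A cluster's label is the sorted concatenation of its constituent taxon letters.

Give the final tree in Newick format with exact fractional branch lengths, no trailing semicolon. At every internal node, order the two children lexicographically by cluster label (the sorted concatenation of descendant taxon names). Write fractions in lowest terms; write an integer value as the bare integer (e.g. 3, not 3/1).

iteration 1: select C,S (d=11, Q=-46); attach at lengths (-3, 14); label the merged cluster CS
  updated: d(CS,D)=13/2, d(CS,K)=11/2
iteration 2: select CS,D (d=13/2, Q=-14); attach at lengths (5, 3/2); label the merged cluster CDS
  updated: d(CDS,K)=1/2
iteration 3: select CDS,K (d=1/2); attach at lengths (1/4, 1/4); label the merged cluster CDKS
final tree: (((C:-3,S:14):5,D:3/2):1/4,K:1/4)
total length: 18

(((C:-3,S:14):5,D:3/2):1/4,K:1/4)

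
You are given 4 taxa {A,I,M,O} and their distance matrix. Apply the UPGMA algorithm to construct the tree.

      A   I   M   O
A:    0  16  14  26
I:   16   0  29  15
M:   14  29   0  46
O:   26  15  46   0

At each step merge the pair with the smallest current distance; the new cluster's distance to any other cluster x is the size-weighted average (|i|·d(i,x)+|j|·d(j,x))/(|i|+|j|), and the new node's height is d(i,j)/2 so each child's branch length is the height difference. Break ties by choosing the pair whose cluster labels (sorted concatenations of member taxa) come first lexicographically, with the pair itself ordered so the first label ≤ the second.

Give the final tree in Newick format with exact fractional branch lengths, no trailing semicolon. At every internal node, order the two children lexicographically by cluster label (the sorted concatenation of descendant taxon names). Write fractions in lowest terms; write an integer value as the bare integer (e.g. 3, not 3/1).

1. join A+M (d=14) ⇒ AM; edges |A|=7, |M|=7
  updated: d(AM,I)=45/2, d(AM,O)=36
2. join I+O (d=15) ⇒ IO; edges |I|=15/2, |O|=15/2
  updated: d(AM,IO)=117/4
3. join AM+IO (d=117/4) ⇒ AIMO; edges |AM|=61/8, |IO|=57/8
final tree: ((A:7,M:7):61/8,(I:15/2,O:15/2):57/8)
total length: 175/4

((A:7,M:7):61/8,(I:15/2,O:15/2):57/8)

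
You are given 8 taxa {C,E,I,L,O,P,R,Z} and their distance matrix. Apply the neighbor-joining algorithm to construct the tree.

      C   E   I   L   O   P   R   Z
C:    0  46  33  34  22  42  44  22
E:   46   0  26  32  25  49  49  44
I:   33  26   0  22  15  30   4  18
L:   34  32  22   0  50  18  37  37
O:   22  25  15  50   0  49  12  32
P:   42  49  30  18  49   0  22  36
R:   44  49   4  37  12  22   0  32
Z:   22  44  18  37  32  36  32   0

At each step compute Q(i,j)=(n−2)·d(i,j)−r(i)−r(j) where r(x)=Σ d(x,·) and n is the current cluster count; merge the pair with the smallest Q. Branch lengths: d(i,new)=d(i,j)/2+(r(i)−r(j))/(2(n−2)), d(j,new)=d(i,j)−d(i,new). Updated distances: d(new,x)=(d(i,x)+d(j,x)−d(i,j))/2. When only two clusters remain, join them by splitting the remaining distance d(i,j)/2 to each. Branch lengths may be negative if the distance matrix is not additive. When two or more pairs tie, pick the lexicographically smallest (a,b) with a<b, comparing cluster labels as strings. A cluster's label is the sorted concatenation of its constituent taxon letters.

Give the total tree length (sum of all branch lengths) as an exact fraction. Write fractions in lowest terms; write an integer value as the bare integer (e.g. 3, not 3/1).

101

1. join L+P (d=18, Q=-368) ⇒ LP; edges |L|=23/3, |P|=31/3
  updated: d(C,LP)=29, d(E,LP)=63/2, d(I,LP)=17, d(LP,O)=81/2, d(LP,R)=41/2, d(LP,Z)=55/2
2. join C+Z (d=22, Q=-523/2) ⇒ CZ; edges |C|=261/20, |Z|=179/20
  updated: d(CZ,E)=34, d(CZ,I)=29/2, d(CZ,LP)=69/4, d(CZ,O)=16, d(CZ,R)=27
3. join E+O (d=25, Q=-174) ⇒ EO; edges |E|=157/8, |O|=43/8
  updated: d(CZ,EO)=25/2, d(EO,I)=8, d(EO,LP)=47/2, d(EO,R)=18
4. join I+R (d=4, Q=-101) ⇒ IR; edges |I|=-7/3, |R|=19/3
  updated: d(CZ,IR)=75/4, d(EO,IR)=11, d(IR,LP)=67/4
5. join CZ+LP (d=69/4, Q=-143/2) ⇒ CLPZ; edges |CZ|=51/8, |LP|=87/8
  updated: d(CLPZ,EO)=75/8, d(CLPZ,IR)=73/8
6. join CLPZ+EO (d=75/8, Q=-59/2) ⇒ CELOPZ; edges |CLPZ|=15/4, |EO|=45/8
  updated: d(CELOPZ,IR)=43/8
7. join CELOPZ+IR (d=43/8) ⇒ CEILOPRZ; edges |CELOPZ|=43/16, |IR|=43/16
final tree: ((((C:261/20,Z:179/20):51/8,(L:23/3,P:31/3):87/8):15/4,(E:157/8,O:43/8):45/8):43/16,(I:-7/3,R:19/3):43/16)
total length: 101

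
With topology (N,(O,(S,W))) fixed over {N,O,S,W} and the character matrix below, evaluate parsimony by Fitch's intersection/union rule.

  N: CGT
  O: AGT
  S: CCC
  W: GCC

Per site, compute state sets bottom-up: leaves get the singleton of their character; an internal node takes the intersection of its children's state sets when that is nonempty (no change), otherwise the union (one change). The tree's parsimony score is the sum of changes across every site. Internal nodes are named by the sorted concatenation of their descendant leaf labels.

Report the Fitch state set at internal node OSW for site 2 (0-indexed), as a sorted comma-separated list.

[col 0] SW: children S:{C}, W:{G} ∪→ {C,G}; cost 1
[col 0] OSW: children O:{A}, SW:{C,G} ∪→ {A,C,G}; cost 1
[col 0] NOSW: children N:{C}, OSW:{A,C,G} ∩→ {C}; cost 0
[col 1] SW: children S:{C}, W:{C} ∩→ {C}; cost 0
[col 1] OSW: children O:{G}, SW:{C} ∪→ {C,G}; cost 1
[col 1] NOSW: children N:{G}, OSW:{C,G} ∩→ {G}; cost 0
[col 2] SW: children S:{C}, W:{C} ∩→ {C}; cost 0
[col 2] OSW: children O:{T}, SW:{C} ∪→ {C,T}; cost 1
[col 2] NOSW: children N:{T}, OSW:{C,T} ∩→ {T}; cost 0
per-site changes: [2, 1, 1]; total = 4

C,T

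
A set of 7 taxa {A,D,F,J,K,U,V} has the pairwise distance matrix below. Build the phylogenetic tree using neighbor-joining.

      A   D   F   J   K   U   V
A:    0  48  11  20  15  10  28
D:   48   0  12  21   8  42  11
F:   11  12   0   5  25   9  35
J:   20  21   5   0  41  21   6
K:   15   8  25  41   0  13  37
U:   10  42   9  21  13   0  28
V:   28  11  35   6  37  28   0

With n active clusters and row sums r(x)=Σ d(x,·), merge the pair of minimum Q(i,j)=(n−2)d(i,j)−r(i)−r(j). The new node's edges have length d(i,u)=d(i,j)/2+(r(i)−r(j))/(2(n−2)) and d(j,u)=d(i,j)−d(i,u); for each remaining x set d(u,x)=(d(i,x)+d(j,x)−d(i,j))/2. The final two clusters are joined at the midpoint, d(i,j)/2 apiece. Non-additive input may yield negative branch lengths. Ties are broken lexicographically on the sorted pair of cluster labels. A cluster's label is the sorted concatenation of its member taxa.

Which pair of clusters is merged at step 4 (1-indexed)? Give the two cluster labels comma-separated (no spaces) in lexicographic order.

step 1: merge (D,K) at d=8, Q=-241; branch lengths D→43/10, K→37/10; new cluster DK
  updated: d(A,DK)=55/2, d(DK,F)=29/2, d(DK,J)=27, d(DK,U)=47/2, d(DK,V)=20
step 2: merge (J,V) at d=6, Q=-172; branch lengths J→-7/4, V→31/4; new cluster JV
  updated: d(A,JV)=21, d(DK,JV)=41/2, d(F,JV)=17, d(JV,U)=43/2
step 3: merge (DK,JV) at d=41/2, Q=-209/2; branch lengths DK→45/4, JV→37/4; new cluster DJKV
  updated: d(A,DJKV)=14, d(DJKV,F)=11/2, d(DJKV,U)=49/4
step 4: merge (A,U) at d=10, Q=-185/4; branch lengths A→95/16, U→65/16; new cluster AU
  updated: d(AU,DJKV)=65/8, d(AU,F)=5
step 5: merge (AU,DJKV) at d=65/8, Q=-149/8; branch lengths AU→61/16, DJKV→69/16; new cluster ADJKUV
  updated: d(ADJKUV,F)=19/16
step 6: merge (ADJKUV,F) at d=19/16; branch lengths ADJKUV→19/32, F→19/32; new cluster ADFJKUV
final tree: (((A:95/16,U:65/16):61/16,((D:43/10,K:37/10):45/4,(J:-7/4,V:31/4):37/4):69/16):19/32,F:19/32)
total length: 861/16

A,U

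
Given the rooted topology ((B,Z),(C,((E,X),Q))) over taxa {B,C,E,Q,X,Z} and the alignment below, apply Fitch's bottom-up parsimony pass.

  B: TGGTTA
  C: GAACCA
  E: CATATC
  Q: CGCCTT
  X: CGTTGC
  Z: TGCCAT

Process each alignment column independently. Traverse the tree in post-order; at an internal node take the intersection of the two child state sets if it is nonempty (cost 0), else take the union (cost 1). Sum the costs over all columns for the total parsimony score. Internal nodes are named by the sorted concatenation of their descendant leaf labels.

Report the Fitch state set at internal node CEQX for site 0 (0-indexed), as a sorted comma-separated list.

C,G

[col 0] BZ: children B:{T}, Z:{T} ∩→ {T}; cost 0
[col 0] EX: children E:{C}, X:{C} ∩→ {C}; cost 0
[col 0] EQX: children EX:{C}, Q:{C} ∩→ {C}; cost 0
[col 0] CEQX: children C:{G}, EQX:{C} ∪→ {C,G}; cost 1
[col 0] BCEQXZ: children BZ:{T}, CEQX:{C,G} ∪→ {C,G,T}; cost 1
[col 1] BZ: children B:{G}, Z:{G} ∩→ {G}; cost 0
[col 1] EX: children E:{A}, X:{G} ∪→ {A,G}; cost 1
[col 1] EQX: children EX:{A,G}, Q:{G} ∩→ {G}; cost 0
[col 1] CEQX: children C:{A}, EQX:{G} ∪→ {A,G}; cost 1
[col 1] BCEQXZ: children BZ:{G}, CEQX:{A,G} ∩→ {G}; cost 0
[col 2] BZ: children B:{G}, Z:{C} ∪→ {C,G}; cost 1
[col 2] EX: children E:{T}, X:{T} ∩→ {T}; cost 0
[col 2] EQX: children EX:{T}, Q:{C} ∪→ {C,T}; cost 1
[col 2] CEQX: children C:{A}, EQX:{C,T} ∪→ {A,C,T}; cost 1
[col 2] BCEQXZ: children BZ:{C,G}, CEQX:{A,C,T} ∩→ {C}; cost 0
[col 3] BZ: children B:{T}, Z:{C} ∪→ {C,T}; cost 1
[col 3] EX: children E:{A}, X:{T} ∪→ {A,T}; cost 1
[col 3] EQX: children EX:{A,T}, Q:{C} ∪→ {A,C,T}; cost 1
[col 3] CEQX: children C:{C}, EQX:{A,C,T} ∩→ {C}; cost 0
[col 3] BCEQXZ: children BZ:{C,T}, CEQX:{C} ∩→ {C}; cost 0
[col 4] BZ: children B:{T}, Z:{A} ∪→ {A,T}; cost 1
[col 4] EX: children E:{T}, X:{G} ∪→ {G,T}; cost 1
[col 4] EQX: children EX:{G,T}, Q:{T} ∩→ {T}; cost 0
[col 4] CEQX: children C:{C}, EQX:{T} ∪→ {C,T}; cost 1
[col 4] BCEQXZ: children BZ:{A,T}, CEQX:{C,T} ∩→ {T}; cost 0
[col 5] BZ: children B:{A}, Z:{T} ∪→ {A,T}; cost 1
[col 5] EX: children E:{C}, X:{C} ∩→ {C}; cost 0
[col 5] EQX: children EX:{C}, Q:{T} ∪→ {C,T}; cost 1
[col 5] CEQX: children C:{A}, EQX:{C,T} ∪→ {A,C,T}; cost 1
[col 5] BCEQXZ: children BZ:{A,T}, CEQX:{A,C,T} ∩→ {A,T}; cost 0
per-site changes: [2, 2, 3, 3, 3, 3]; total = 16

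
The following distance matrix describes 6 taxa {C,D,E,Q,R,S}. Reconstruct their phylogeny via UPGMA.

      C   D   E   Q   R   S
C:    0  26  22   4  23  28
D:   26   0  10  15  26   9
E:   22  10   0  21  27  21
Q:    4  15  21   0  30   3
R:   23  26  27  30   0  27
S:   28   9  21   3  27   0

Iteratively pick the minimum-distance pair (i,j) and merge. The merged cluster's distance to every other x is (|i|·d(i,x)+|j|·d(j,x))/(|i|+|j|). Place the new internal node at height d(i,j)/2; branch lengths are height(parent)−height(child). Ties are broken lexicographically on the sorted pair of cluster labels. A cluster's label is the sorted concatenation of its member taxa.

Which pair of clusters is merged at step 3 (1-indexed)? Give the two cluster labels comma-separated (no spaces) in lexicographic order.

C,QS

step 1: merge (Q,S) at d=3; branch lengths Q→3/2, S→3/2; new cluster QS
  updated: d(C,QS)=16, d(D,QS)=12, d(E,QS)=21, d(QS,R)=57/2
step 2: merge (D,E) at d=10; branch lengths D→5, E→5; new cluster DE
  updated: d(C,DE)=24, d(DE,QS)=33/2, d(DE,R)=53/2
step 3: merge (C,QS) at d=16; branch lengths C→8, QS→13/2; new cluster CQS
  updated: d(CQS,DE)=19, d(CQS,R)=80/3
step 4: merge (CQS,DE) at d=19; branch lengths CQS→3/2, DE→9/2; new cluster CDEQS
  updated: d(CDEQS,R)=133/5
step 5: merge (CDEQS,R) at d=133/5; branch lengths CDEQS→19/5, R→133/10; new cluster CDEQRS
final tree: (((C:8,(Q:3/2,S:3/2):13/2):3/2,(D:5,E:5):9/2):19/5,R:133/10)
total length: 253/5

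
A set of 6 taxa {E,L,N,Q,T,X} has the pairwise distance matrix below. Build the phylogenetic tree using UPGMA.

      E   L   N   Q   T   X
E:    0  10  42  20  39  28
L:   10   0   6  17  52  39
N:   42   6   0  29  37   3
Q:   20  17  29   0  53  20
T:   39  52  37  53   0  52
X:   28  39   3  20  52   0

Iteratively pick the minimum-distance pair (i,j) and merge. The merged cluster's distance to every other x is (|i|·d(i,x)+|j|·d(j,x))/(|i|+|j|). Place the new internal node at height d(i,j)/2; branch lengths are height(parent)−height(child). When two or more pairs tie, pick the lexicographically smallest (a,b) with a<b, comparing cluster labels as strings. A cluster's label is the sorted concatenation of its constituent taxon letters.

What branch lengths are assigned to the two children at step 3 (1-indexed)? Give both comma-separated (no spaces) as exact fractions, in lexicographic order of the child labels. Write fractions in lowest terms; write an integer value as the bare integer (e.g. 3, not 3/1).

17/4,37/4

1. join N+X (d=3) ⇒ NX; edges |N|=3/2, |X|=3/2
  updated: d(E,NX)=35, d(L,NX)=45/2, d(NX,Q)=49/2, d(NX,T)=89/2
2. join E+L (d=10) ⇒ EL; edges |E|=5, |L|=5
  updated: d(EL,NX)=115/4, d(EL,Q)=37/2, d(EL,T)=91/2
3. join EL+Q (d=37/2) ⇒ ELQ; edges |EL|=17/4, |Q|=37/4
  updated: d(ELQ,NX)=82/3, d(ELQ,T)=48
4. join ELQ+NX (d=82/3) ⇒ ELNQX; edges |ELQ|=53/12, |NX|=73/6
  updated: d(ELNQX,T)=233/5
5. join ELNQX+T (d=233/5) ⇒ ELNQTX; edges |ELNQX|=289/30, |T|=233/10
final tree: ((((E:5,L:5):17/4,Q:37/4):53/12,(N:3/2,X:3/2):73/6):289/30,T:233/10)
total length: 4561/60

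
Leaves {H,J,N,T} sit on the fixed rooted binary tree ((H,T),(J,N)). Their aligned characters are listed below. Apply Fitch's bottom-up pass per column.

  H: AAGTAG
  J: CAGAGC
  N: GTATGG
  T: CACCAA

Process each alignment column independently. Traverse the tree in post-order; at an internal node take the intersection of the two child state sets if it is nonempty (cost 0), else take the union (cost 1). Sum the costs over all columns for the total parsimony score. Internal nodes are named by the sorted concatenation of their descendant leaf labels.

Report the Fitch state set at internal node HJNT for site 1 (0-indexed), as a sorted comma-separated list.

A

site 0, node HT: H={A} ∪ T={C} → {A,C} (+1)
site 0, node JN: J={C} ∪ N={G} → {C,G} (+1)
site 0, node HJNT: HT={A,C} ∩ JN={C,G} → {C} (+0)
site 1, node HT: H={A} ∩ T={A} → {A} (+0)
site 1, node JN: J={A} ∪ N={T} → {A,T} (+1)
site 1, node HJNT: HT={A} ∩ JN={A,T} → {A} (+0)
site 2, node HT: H={G} ∪ T={C} → {C,G} (+1)
site 2, node JN: J={G} ∪ N={A} → {A,G} (+1)
site 2, node HJNT: HT={C,G} ∩ JN={A,G} → {G} (+0)
site 3, node HT: H={T} ∪ T={C} → {C,T} (+1)
site 3, node JN: J={A} ∪ N={T} → {A,T} (+1)
site 3, node HJNT: HT={C,T} ∩ JN={A,T} → {T} (+0)
site 4, node HT: H={A} ∩ T={A} → {A} (+0)
site 4, node JN: J={G} ∩ N={G} → {G} (+0)
site 4, node HJNT: HT={A} ∪ JN={G} → {A,G} (+1)
site 5, node HT: H={G} ∪ T={A} → {A,G} (+1)
site 5, node JN: J={C} ∪ N={G} → {C,G} (+1)
site 5, node HJNT: HT={A,G} ∩ JN={C,G} → {G} (+0)
per-site changes: [2, 1, 2, 2, 1, 2]; total = 10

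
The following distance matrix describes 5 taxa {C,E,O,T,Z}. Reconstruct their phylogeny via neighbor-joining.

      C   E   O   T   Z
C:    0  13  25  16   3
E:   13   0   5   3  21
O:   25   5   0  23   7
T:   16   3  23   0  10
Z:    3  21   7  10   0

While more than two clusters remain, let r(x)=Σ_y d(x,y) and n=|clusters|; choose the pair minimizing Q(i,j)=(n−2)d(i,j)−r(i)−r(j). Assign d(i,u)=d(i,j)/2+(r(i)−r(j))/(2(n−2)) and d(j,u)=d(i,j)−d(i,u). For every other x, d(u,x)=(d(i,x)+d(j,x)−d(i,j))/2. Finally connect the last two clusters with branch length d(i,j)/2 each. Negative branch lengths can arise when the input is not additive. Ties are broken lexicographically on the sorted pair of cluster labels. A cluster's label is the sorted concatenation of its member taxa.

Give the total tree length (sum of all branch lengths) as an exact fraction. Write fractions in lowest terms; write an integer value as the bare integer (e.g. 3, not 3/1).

step 1: merge (C,Z) at d=3, Q=-89; branch lengths C→25/6, Z→-7/6; new cluster CZ
  updated: d(CZ,E)=31/2, d(CZ,O)=29/2, d(CZ,T)=23/2
step 2: merge (CZ,T) at d=23/2, Q=-56; branch lengths CZ→27/4, T→19/4; new cluster CTZ
  updated: d(CTZ,E)=7/2, d(CTZ,O)=13
step 3: merge (CTZ,E) at d=7/2, Q=-43/2; branch lengths CTZ→23/4, E→-9/4; new cluster CETZ
  updated: d(CETZ,O)=29/4
step 4: merge (CETZ,O) at d=29/4; branch lengths CETZ→29/8, O→29/8; new cluster CEOTZ
final tree: ((((C:25/6,Z:-7/6):27/4,T:19/4):23/4,E:-9/4):29/8,O:29/8)
total length: 101/4

101/4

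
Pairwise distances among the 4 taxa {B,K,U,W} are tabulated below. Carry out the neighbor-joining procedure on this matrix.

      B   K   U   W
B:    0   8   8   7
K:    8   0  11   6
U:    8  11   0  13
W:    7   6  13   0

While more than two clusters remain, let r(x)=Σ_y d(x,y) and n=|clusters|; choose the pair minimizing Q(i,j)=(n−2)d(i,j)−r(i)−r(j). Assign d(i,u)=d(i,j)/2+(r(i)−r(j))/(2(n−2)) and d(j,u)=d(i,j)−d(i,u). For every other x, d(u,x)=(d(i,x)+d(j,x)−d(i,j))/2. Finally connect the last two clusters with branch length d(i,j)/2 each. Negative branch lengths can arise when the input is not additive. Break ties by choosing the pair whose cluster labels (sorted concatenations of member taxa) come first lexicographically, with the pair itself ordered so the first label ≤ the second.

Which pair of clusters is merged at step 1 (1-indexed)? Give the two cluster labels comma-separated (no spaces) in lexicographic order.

step 1: merge (B,U) at d=8, Q=-39; branch lengths B→7/4, U→25/4; new cluster BU
  updated: d(BU,K)=11/2, d(BU,W)=6
step 2: merge (BU,K) at d=11/2, Q=-35/2; branch lengths BU→11/4, K→11/4; new cluster BKU
  updated: d(BKU,W)=13/4
step 3: merge (BKU,W) at d=13/4; branch lengths BKU→13/8, W→13/8; new cluster BKUW
final tree: (((B:7/4,U:25/4):11/4,K:11/4):13/8,W:13/8)
total length: 67/4

B,U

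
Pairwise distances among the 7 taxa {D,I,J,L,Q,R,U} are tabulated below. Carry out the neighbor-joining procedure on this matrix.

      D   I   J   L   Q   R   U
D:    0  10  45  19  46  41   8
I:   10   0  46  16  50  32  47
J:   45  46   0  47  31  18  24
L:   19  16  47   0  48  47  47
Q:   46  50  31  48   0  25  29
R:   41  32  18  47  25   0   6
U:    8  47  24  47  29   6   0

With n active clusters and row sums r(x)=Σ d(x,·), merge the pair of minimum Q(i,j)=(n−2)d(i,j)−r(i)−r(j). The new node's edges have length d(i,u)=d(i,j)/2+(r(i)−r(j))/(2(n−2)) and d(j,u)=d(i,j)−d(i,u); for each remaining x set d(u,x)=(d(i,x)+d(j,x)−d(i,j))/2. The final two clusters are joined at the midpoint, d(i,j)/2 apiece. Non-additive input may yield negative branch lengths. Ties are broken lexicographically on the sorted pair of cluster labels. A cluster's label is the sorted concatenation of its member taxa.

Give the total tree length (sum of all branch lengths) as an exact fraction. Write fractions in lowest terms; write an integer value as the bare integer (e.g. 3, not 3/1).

2723/32

step 1: merge (I,L) at d=16, Q=-345; branch lengths I→57/10, L→103/10; new cluster IL
  updated: d(D,IL)=13/2, d(IL,J)=77/2, d(IL,Q)=41, d(IL,R)=63/2, d(IL,U)=39
step 2: merge (D,IL) at d=13/2, Q=-277; branch lengths D→2, IL→9/2; new cluster DIL
  updated: d(DIL,J)=77/2, d(DIL,Q)=161/4, d(DIL,R)=33, d(DIL,U)=81/4
step 3: merge (DIL,U) at d=81/4, Q=-301/2; branch lengths DIL→227/12, U→4/3; new cluster DILU
  updated: d(DILU,J)=169/8, d(DILU,Q)=49/2, d(DILU,R)=75/8
step 4: merge (DILU,R) at d=75/8, Q=-709/8; branch lengths DILU→171/32, R→129/32; new cluster DILRU
  updated: d(DILRU,J)=119/8, d(DILRU,Q)=321/16
step 5: merge (DILRU,J) at d=119/8, Q=-1055/16; branch lengths DILRU→63/32, J→413/32; new cluster DIJLRU
  updated: d(DIJLRU,Q)=579/32
step 6: merge (DIJLRU,Q) at d=579/32; branch lengths DIJLRU→579/64, Q→579/64; new cluster DIJLQRU
final tree: (((((D:2,(I:57/10,L:103/10):9/2):227/12,U:4/3):171/32,R:129/32):63/32,J:413/32):579/64,Q:579/64)
total length: 2723/32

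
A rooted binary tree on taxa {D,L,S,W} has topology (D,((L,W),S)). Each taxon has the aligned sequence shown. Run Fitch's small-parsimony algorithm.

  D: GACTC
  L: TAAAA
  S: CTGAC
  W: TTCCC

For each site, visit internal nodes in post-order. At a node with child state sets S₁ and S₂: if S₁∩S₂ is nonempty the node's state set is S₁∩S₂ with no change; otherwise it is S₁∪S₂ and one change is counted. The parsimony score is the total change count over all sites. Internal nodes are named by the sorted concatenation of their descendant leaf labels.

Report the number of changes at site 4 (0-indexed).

1

[col 0] LW: children L:{T}, W:{T} ∩→ {T}; cost 0
[col 0] LSW: children LW:{T}, S:{C} ∪→ {C,T}; cost 1
[col 0] DLSW: children D:{G}, LSW:{C,T} ∪→ {C,G,T}; cost 1
[col 1] LW: children L:{A}, W:{T} ∪→ {A,T}; cost 1
[col 1] LSW: children LW:{A,T}, S:{T} ∩→ {T}; cost 0
[col 1] DLSW: children D:{A}, LSW:{T} ∪→ {A,T}; cost 1
[col 2] LW: children L:{A}, W:{C} ∪→ {A,C}; cost 1
[col 2] LSW: children LW:{A,C}, S:{G} ∪→ {A,C,G}; cost 1
[col 2] DLSW: children D:{C}, LSW:{A,C,G} ∩→ {C}; cost 0
[col 3] LW: children L:{A}, W:{C} ∪→ {A,C}; cost 1
[col 3] LSW: children LW:{A,C}, S:{A} ∩→ {A}; cost 0
[col 3] DLSW: children D:{T}, LSW:{A} ∪→ {A,T}; cost 1
[col 4] LW: children L:{A}, W:{C} ∪→ {A,C}; cost 1
[col 4] LSW: children LW:{A,C}, S:{C} ∩→ {C}; cost 0
[col 4] DLSW: children D:{C}, LSW:{C} ∩→ {C}; cost 0
per-site changes: [2, 2, 2, 2, 1]; total = 9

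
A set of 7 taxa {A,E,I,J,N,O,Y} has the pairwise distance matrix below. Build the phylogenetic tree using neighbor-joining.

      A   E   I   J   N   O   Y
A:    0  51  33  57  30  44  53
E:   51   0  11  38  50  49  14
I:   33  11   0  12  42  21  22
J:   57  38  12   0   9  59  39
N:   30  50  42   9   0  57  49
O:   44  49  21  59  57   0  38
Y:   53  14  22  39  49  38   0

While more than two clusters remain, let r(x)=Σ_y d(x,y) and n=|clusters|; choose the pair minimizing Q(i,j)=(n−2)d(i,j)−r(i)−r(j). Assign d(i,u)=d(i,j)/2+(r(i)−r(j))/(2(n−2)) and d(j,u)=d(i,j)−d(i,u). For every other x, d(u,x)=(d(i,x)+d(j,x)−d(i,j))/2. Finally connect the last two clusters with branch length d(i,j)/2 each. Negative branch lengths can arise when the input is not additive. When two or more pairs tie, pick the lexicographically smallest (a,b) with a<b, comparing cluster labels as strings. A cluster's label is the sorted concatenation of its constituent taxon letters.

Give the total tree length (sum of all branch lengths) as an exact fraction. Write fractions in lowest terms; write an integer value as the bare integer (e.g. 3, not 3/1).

1. join J+N (d=9, Q=-406) ⇒ JN; edges |J|=11/5, |N|=34/5
  updated: d(A,JN)=39, d(E,JN)=79/2, d(I,JN)=45/2, d(JN,O)=107/2, d(JN,Y)=79/2
2. join E+Y (d=14, Q=-275) ⇒ EY; edges |E|=27/4, |Y|=29/4
  updated: d(A,EY)=45, d(EY,I)=19/2, d(EY,JN)=65/2, d(EY,O)=73/2
3. join A+JN (d=39, Q=-383/2) ⇒ AJN; edges |A|=87/4, |JN|=69/4
  updated: d(AJN,EY)=77/4, d(AJN,I)=33/4, d(AJN,O)=117/4
4. join AJN+O (d=117/4, Q=-85) ⇒ AJNO; edges |AJN|=57/8, |O|=177/8
  updated: d(AJNO,EY)=53/4, d(AJNO,I)=0
5. join AJNO+EY (d=53/4, Q=-91/4) ⇒ AEJNOY; edges |AJNO|=15/8, |EY|=91/8
  updated: d(AEJNOY,I)=-15/8
6. join AEJNOY+I (d=-15/8) ⇒ AEIJNOY; edges |AEJNOY|=-15/16, |I|=-15/16
final tree: ((((A:87/4,(J:11/5,N:34/5):69/4):57/8,O:177/8):15/8,(E:27/4,Y:29/4):91/8):-15/16,I:-15/16)
total length: 821/8

821/8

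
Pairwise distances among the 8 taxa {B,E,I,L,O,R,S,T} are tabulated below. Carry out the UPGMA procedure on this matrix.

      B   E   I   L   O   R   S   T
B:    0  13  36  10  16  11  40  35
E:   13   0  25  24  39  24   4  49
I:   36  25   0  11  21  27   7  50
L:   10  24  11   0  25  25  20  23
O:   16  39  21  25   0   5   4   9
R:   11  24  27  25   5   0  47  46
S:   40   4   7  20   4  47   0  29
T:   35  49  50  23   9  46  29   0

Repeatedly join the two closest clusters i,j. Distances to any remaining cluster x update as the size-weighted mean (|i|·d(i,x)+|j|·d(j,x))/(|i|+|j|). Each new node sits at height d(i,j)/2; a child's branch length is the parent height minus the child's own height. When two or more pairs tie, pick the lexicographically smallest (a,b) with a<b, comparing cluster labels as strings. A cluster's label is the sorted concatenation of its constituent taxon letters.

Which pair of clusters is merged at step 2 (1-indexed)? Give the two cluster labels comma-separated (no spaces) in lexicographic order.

O,R

step 1: merge (E,S) at d=4; branch lengths E→2, S→2; new cluster ES
  updated: d(B,ES)=53/2, d(ES,I)=16, d(ES,L)=22, d(ES,O)=43/2, d(ES,R)=71/2, d(ES,T)=39
step 2: merge (O,R) at d=5; branch lengths O→5/2, R→5/2; new cluster OR
  updated: d(B,OR)=27/2, d(ES,OR)=57/2, d(I,OR)=24, d(L,OR)=25, d(OR,T)=55/2
step 3: merge (B,L) at d=10; branch lengths B→5, L→5; new cluster BL
  updated: d(BL,ES)=97/4, d(BL,I)=47/2, d(BL,OR)=77/4, d(BL,T)=29
step 4: merge (ES,I) at d=16; branch lengths ES→6, I→8; new cluster EIS
  updated: d(BL,EIS)=24, d(EIS,OR)=27, d(EIS,T)=128/3
step 5: merge (BL,OR) at d=77/4; branch lengths BL→37/8, OR→57/8; new cluster BLOR
  updated: d(BLOR,EIS)=51/2, d(BLOR,T)=113/4
step 6: merge (BLOR,EIS) at d=51/2; branch lengths BLOR→25/8, EIS→19/4; new cluster BEILORS
  updated: d(BEILORS,T)=241/7
step 7: merge (BEILORS,T) at d=241/7; branch lengths BEILORS→125/28, T→241/14; new cluster BEILORST
final tree: ((((B:5,L:5):37/8,(O:5/2,R:5/2):57/8):25/8,((E:2,S:2):6,I:8):19/4):125/28,T:241/14)
total length: 4161/56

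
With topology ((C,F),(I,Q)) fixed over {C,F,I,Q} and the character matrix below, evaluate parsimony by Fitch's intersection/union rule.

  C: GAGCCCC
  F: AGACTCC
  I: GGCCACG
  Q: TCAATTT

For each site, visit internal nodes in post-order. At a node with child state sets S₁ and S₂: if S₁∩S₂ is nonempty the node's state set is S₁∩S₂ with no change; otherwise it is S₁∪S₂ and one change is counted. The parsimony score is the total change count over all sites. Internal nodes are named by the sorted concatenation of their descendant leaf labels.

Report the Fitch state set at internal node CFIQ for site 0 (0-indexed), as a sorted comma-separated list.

site 0, node CF: C={G} ∪ F={A} → {A,G} (+1)
site 0, node IQ: I={G} ∪ Q={T} → {G,T} (+1)
site 0, node CFIQ: CF={A,G} ∩ IQ={G,T} → {G} (+0)
site 1, node CF: C={A} ∪ F={G} → {A,G} (+1)
site 1, node IQ: I={G} ∪ Q={C} → {C,G} (+1)
site 1, node CFIQ: CF={A,G} ∩ IQ={C,G} → {G} (+0)
site 2, node CF: C={G} ∪ F={A} → {A,G} (+1)
site 2, node IQ: I={C} ∪ Q={A} → {A,C} (+1)
site 2, node CFIQ: CF={A,G} ∩ IQ={A,C} → {A} (+0)
site 3, node CF: C={C} ∩ F={C} → {C} (+0)
site 3, node IQ: I={C} ∪ Q={A} → {A,C} (+1)
site 3, node CFIQ: CF={C} ∩ IQ={A,C} → {C} (+0)
site 4, node CF: C={C} ∪ F={T} → {C,T} (+1)
site 4, node IQ: I={A} ∪ Q={T} → {A,T} (+1)
site 4, node CFIQ: CF={C,T} ∩ IQ={A,T} → {T} (+0)
site 5, node CF: C={C} ∩ F={C} → {C} (+0)
site 5, node IQ: I={C} ∪ Q={T} → {C,T} (+1)
site 5, node CFIQ: CF={C} ∩ IQ={C,T} → {C} (+0)
site 6, node CF: C={C} ∩ F={C} → {C} (+0)
site 6, node IQ: I={G} ∪ Q={T} → {G,T} (+1)
site 6, node CFIQ: CF={C} ∪ IQ={G,T} → {C,G,T} (+1)
per-site changes: [2, 2, 2, 1, 2, 1, 2]; total = 12

G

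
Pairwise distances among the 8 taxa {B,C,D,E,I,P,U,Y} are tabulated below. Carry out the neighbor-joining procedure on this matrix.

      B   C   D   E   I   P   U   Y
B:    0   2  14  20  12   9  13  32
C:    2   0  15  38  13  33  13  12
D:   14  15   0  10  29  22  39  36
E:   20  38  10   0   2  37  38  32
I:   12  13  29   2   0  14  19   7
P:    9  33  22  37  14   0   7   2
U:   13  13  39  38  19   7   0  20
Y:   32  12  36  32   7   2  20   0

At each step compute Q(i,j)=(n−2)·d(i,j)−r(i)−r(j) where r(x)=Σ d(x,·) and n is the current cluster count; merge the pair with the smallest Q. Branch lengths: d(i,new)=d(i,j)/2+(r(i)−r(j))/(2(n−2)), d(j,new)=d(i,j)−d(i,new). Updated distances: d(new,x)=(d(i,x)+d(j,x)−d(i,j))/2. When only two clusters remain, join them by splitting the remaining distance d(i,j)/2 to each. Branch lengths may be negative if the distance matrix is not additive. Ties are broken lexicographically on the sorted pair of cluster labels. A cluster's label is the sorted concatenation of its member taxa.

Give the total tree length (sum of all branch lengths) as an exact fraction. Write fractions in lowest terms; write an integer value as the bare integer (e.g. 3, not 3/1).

iteration 1: select D,E (d=10, Q=-282); attach at lengths (4, 6); label the merged cluster DE
  updated: d(B,DE)=12, d(C,DE)=43/2, d(DE,I)=21/2, d(DE,P)=49/2, d(DE,U)=67/2, d(DE,Y)=29
iteration 2: select P,Y (d=2, Q=-363/2); attach at lengths (-1/4, 9/4); label the merged cluster PY
  updated: d(B,PY)=39/2, d(C,PY)=43/2, d(DE,PY)=103/4, d(I,PY)=19/2, d(PY,U)=25/2
iteration 3: select PY,U (d=25/2, Q=-519/4); attach at lengths (191/32, 209/32); label the merged cluster PUY
  updated: d(B,PUY)=10, d(C,PUY)=11, d(DE,PUY)=187/8, d(I,PUY)=8
iteration 4: select DE,I (d=21/2, Q=-635/8); attach at lengths (443/48, 61/48); label the merged cluster DEI
  updated: d(B,DEI)=27/4, d(C,DEI)=12, d(DEI,PUY)=167/16
iteration 5: select B,C (d=2, Q=-159/4); attach at lengths (-9/16, 41/16); label the merged cluster BC
  updated: d(BC,DEI)=67/8, d(BC,PUY)=19/2
iteration 6: select BC,DEI (d=67/8, Q=-453/16); attach at lengths (119/32, 149/32); label the merged cluster BCDEI
  updated: d(BCDEI,PUY)=185/32
iteration 7: select BCDEI,PUY (d=185/32); attach at lengths (185/64, 185/64); label the merged cluster BCDEIPUY
final tree: (((B:-9/16,C:41/16):119/32,((D:4,E:6):443/48,I:61/48):149/32):185/64,((P:-1/4,Y:9/4):191/32,U:209/32):185/64)
total length: 1637/32

1637/32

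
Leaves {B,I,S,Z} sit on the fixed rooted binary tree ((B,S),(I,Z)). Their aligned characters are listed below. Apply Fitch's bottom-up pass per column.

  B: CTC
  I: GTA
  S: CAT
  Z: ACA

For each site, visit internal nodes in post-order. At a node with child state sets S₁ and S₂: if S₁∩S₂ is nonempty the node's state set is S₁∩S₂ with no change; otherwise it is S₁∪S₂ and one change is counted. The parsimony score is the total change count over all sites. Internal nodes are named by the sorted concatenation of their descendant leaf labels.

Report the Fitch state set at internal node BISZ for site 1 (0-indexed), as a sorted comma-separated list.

T

site 0, node BS: B={C} ∩ S={C} → {C} (+0)
site 0, node IZ: I={G} ∪ Z={A} → {A,G} (+1)
site 0, node BISZ: BS={C} ∪ IZ={A,G} → {A,C,G} (+1)
site 1, node BS: B={T} ∪ S={A} → {A,T} (+1)
site 1, node IZ: I={T} ∪ Z={C} → {C,T} (+1)
site 1, node BISZ: BS={A,T} ∩ IZ={C,T} → {T} (+0)
site 2, node BS: B={C} ∪ S={T} → {C,T} (+1)
site 2, node IZ: I={A} ∩ Z={A} → {A} (+0)
site 2, node BISZ: BS={C,T} ∪ IZ={A} → {A,C,T} (+1)
per-site changes: [2, 2, 2]; total = 6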